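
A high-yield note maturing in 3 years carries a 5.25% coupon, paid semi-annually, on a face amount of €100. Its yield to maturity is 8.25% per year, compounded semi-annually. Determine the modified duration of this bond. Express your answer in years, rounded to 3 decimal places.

2.694 years

Periodic yield y = 0.04125. First find Macaulay duration:
  t   CF        PV=CF/(1+0.04125)^t    t·PV
  1        2.625         2.5210         2.5210
  2        2.625         2.4211         4.8423
  3        2.625         2.3252         6.9757
  4        2.625         2.2331         8.9324
  5        2.625         2.1446        10.7232
  6      102.625        80.5236       483.1415
  Σ                     92.1687       517.1361
P = 92.1687; Macaulay duration = 517.1361 / 92.1687 = 5.61076 half-year periods = 2.80538 years.
Modified duration = D_Mac / (1 + y) = 2.80538 / 1.04125 = 2.69424 years.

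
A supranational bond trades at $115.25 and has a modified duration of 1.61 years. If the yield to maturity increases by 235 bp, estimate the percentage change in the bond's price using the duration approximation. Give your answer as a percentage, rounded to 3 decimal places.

Duration approximation: ΔP/P ≈ -D_mod · Δy = -1.61 × (+0.0235) = -0.037835.
As a percentage: -3.7835%.

-3.784%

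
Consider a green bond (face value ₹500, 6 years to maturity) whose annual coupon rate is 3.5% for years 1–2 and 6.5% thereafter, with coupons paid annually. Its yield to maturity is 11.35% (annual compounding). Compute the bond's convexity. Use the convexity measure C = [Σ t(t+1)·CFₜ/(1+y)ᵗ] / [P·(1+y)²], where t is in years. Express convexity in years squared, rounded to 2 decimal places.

28.39

With y = 0.1135:
  t   CF        PV=CF/(1+0.1135)^t    t·PV        t(t+1)·PV
  1        17.50        15.7162        15.7162          31.4324
  2        17.50        14.1142        28.2285          84.6855
  3        32.50        23.5403        70.6210         282.4841
  4        32.50        21.1409        84.5634         422.8170
  5        32.50        18.9859        94.9297         569.5784
  6       532.50       279.3690     1,676.2143      11,733.4999
  Σ                    372.8666     1,970.2731      13,124.4973
P = 372.8666.
Convexity = Σ t(t+1)·PV / [P·(1+y)²] = 13,124.4973 / (372.8666 × 1.239882) = 28.38891.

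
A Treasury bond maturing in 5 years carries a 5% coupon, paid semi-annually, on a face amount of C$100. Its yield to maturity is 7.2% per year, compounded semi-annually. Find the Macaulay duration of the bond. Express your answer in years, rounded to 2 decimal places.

4.45 years

Periodic yield y = 0.036. Discount each cash flow and weight by its period:
  t   CF        PV=CF/(1+0.036)^t    t·PV
  1         2.50         2.4131         2.4131
  2         2.50         2.3293         4.6585
  3         2.50         2.2483         6.7450
  4         2.50         2.1702         8.6808
  5         2.50         2.0948        10.4740
  6         2.50         2.0220        12.1320
  7         2.50         1.9517        13.6622
  8         2.50         1.8839        15.0713
  9         2.50         1.8185        16.3661
  10      102.50        71.9658       719.6583
  Σ                     90.8977       809.8613
Price P = Σ PV = 90.8977.
Macaulay duration = Σ(t·PV) / P = 809.8613 / 90.8977 = 8.90959 half-year periods.
In years: 8.90959 / 2 = 4.45480 years.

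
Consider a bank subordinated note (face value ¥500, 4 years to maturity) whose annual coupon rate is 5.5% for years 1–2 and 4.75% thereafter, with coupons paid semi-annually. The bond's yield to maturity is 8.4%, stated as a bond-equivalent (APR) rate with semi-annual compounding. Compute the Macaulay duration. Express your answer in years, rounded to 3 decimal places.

Periodic yield y = 0.042. Discount each cash flow and weight by its period:
  t   CF        PV=CF/(1+0.042)^t    t·PV
  1       13.750        13.1958        13.1958
  2       13.750        12.6639        25.3278
  3       13.750        12.1534        36.4603
  4       13.750        11.6636        46.6543
  5       11.875         9.6671        48.3354
  6       11.875         9.2774        55.6645
  7       11.875         8.9035        62.3243
  8      511.875       368.3173     2,946.5387
  Σ                    445.8420     3,234.5012
Price P = Σ PV = 445.8420.
Macaulay duration = Σ(t·PV) / P = 3,234.5012 / 445.8420 = 7.25481 half-year periods.
In years: 7.25481 / 2 = 3.62741 years.

3.627 years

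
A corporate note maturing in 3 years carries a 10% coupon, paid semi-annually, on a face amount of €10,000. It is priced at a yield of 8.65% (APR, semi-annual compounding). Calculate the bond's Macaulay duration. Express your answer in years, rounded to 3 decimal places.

2.671 years

Periodic yield y = 0.04325. Discount each cash flow and weight by its period:
  t   CF        PV=CF/(1+0.04325)^t    t·PV
  1       500.00       479.2715       479.2715
  2       500.00       459.4024       918.8047
  3       500.00       440.3569     1,321.0708
  4       500.00       422.1010     1,688.4042
  5       500.00       404.6020     2,023.0101
  6    10,500.00     8,144.3971    48,866.3824
  Σ                 10,350.1309    55,296.9436
Price P = Σ PV = 10,350.1309.
Macaulay duration = Σ(t·PV) / P = 55,296.9436 / 10,350.1309 = 5.34263 half-year periods.
In years: 5.34263 / 2 = 2.67132 years.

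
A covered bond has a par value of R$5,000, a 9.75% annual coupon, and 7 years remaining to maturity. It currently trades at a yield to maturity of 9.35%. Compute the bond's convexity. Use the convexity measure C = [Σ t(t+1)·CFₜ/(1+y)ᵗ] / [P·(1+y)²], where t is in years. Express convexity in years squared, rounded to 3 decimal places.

With y = 0.0935:
  t   CF        PV=CF/(1+0.0935)^t    t·PV        t(t+1)·PV
  1       487.50       445.8162       445.8162         891.6324
  2       487.50       407.6966       815.3931       2,446.1794
  3       487.50       372.8364     1,118.5091       4,474.0363
  4       487.50       340.9569     1,363.8276       6,819.1378
  5       487.50       311.8033     1,559.0164       9,354.0985
  6       487.50       285.1425     1,710.8548      11,975.9834
  7     5,487.50     2,935.2360    20,546.6518     164,373.2146
  Σ                  5,099.4877    27,560.0690     200,334.2823
P = 5,099.4877.
Convexity = Σ t(t+1)·PV / [P·(1+y)²] = 200,334.2823 / (5,099.4877 × 1.195742) = 32.85422.

32.854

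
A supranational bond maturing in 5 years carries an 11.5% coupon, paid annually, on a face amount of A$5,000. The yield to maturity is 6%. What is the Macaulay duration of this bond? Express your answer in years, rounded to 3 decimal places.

Periodic yield y = 0.06. Discount each cash flow and weight by its year:
  t   CF        PV=CF/(1+0.06)^t    t·PV
  1       575.00       542.4528       542.4528
  2       575.00       511.7480     1,023.4959
  3       575.00       482.7811     1,448.3433
  4       575.00       455.4539     1,821.8154
  5     5,575.00     4,165.9643    20,829.8216
  Σ                  6,158.4000    25,665.9290
Price P = Σ PV = 6,158.4000.
Macaulay duration = Σ(t·PV) / P = 25,665.9290 / 6,158.4000 = 4.16763 years.

4.168 years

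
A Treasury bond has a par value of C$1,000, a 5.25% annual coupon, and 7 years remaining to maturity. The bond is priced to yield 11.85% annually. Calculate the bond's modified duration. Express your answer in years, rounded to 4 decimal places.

5.1956 years

Periodic yield y = 0.1185. First find Macaulay duration:
  t   CF        PV=CF/(1+0.1185)^t    t·PV
  1        52.50        46.9379        46.9379
  2        52.50        41.9650        83.9300
  3        52.50        37.5190       112.5570
  4        52.50        33.5440       134.1762
  5        52.50        29.9902       149.9510
  6        52.50        26.8129       160.8772
  7     1,052.50       480.5850     3,364.0948
  Σ                    697.3540     4,052.5241
P = 697.3540; Macaulay duration = 4,052.5241 / 697.3540 = 5.81129 years.
Modified duration = D_Mac / (1 + y) = 5.81129 / 1.1185 = 5.19561 years.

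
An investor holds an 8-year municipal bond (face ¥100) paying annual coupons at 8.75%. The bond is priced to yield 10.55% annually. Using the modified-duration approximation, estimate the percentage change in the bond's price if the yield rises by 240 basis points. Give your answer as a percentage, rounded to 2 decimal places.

-12.96%

Periodic yield y = 0.1055. Modified duration first:
  t   CF        PV=CF/(1+0.1055)^t    t·PV
  1         8.75         7.9150         7.9150
  2         8.75         7.1596        14.3193
  3         8.75         6.4764        19.4291
  4         8.75         5.8583        23.4333
  5         8.75         5.2992        26.4962
  6         8.75         4.7935        28.7612
  7         8.75         4.3361        30.3525
  8       108.75        48.7483       389.9862
  Σ                     90.5864       540.6928
P = 90.5864; D_Mac = 5.96881 yrs; D_mod = 5.96881/(1+0.1055) = 5.39919 yrs.
ΔP/P ≈ -D_mod · Δy = -5.39919 × (+0.024) = -0.129581 = -12.9581%.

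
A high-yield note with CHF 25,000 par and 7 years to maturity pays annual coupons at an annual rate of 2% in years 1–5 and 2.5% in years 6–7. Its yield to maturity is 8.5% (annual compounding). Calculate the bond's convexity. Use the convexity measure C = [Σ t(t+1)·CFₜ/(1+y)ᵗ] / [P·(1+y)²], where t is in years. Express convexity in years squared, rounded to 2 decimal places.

43.01

With y = 0.085:
  t   CF        PV=CF/(1+0.085)^t    t·PV        t(t+1)·PV
  1       500.00       460.8295       460.8295         921.6590
  2       500.00       424.7276       849.4553       2,548.3659
  3       500.00       391.4540     1,174.3621       4,697.4486
  4       500.00       360.7871     1,443.1486       7,215.7428
  5       500.00       332.5227     1,662.6136       9,975.6813
  6       625.00       383.0907     2,298.5441      16,089.8086
  7    25,625.00    14,476.2377   101,333.6642     810,669.3134
  Σ                 16,829.6495   109,222.6173     852,118.0196
P = 16,829.6495.
Convexity = Σ t(t+1)·PV / [P·(1+y)²] = 852,118.0196 / (16,829.6495 × 1.177225) = 43.00958.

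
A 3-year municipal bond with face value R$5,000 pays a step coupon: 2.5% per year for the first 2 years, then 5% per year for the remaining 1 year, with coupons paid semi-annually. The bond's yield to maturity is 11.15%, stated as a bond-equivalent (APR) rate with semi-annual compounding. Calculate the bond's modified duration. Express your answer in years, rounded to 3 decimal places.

2.738 years

Periodic yield y = 0.05575. First find Macaulay duration:
  t   CF        PV=CF/(1+0.05575)^t    t·PV
  1        62.50        59.1996        59.1996
  2        62.50        56.0735       112.1470
  3        62.50        53.1125       159.3375
  4        62.50        50.3078       201.2314
  5       125.00        95.3026       476.5128
  6     5,125.00     3,701.0703    22,206.4215
  Σ                  4,015.0663    23,214.8498
P = 4,015.0663; Macaulay duration = 23,214.8498 / 4,015.0663 = 5.78193 half-year periods = 2.89097 years.
Modified duration = D_Mac / (1 + y) = 2.89097 / 1.05575 = 2.73831 years.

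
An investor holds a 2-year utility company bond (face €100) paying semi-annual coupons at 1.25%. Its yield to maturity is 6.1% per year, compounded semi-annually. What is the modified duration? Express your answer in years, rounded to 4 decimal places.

Periodic yield y = 0.0305. First find Macaulay duration:
  t   CF        PV=CF/(1+0.0305)^t    t·PV
  1        0.625         0.6065         0.6065
  2        0.625         0.5886         1.1771
  3        0.625         0.5711         1.7134
  4      100.625        89.2306       356.9225
  Σ                     90.9968       360.4195
P = 90.9968; Macaulay duration = 360.4195 / 90.9968 = 3.96079 half-year periods = 1.98040 years.
Modified duration = D_Mac / (1 + y) = 1.98040 / 1.0305 = 1.92178 years.

1.9218 years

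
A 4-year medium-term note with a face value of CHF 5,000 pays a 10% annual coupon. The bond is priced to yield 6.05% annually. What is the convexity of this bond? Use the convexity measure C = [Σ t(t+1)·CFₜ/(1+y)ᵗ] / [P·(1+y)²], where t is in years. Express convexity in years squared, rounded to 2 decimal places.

With y = 0.0605:
  t   CF        PV=CF/(1+0.0605)^t    t·PV        t(t+1)·PV
  1       500.00       471.4757       471.4757         942.9514
  2       500.00       444.5787       889.1574       2,667.4722
  3       500.00       419.2161     1,257.6484       5,030.5936
  4     5,500.00     4,348.3050    17,393.2200      86,966.0998
  Σ                  5,683.5755    20,011.5015      95,607.1171
P = 5,683.5755.
Convexity = Σ t(t+1)·PV / [P·(1+y)²] = 95,607.1171 / (5,683.5755 × 1.124660) = 14.95709.

14.96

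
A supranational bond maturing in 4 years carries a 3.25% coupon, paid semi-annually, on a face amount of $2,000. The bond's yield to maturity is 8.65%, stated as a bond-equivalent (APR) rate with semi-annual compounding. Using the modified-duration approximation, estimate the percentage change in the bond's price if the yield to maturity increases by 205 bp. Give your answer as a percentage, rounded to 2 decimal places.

-7.38%

Periodic yield y = 0.04325. Modified duration first:
  t   CF        PV=CF/(1+0.04325)^t    t·PV
  1        32.50        31.1526        31.1526
  2        32.50        29.8612        59.7223
  3        32.50        28.6232        85.8696
  4        32.50        27.4366       109.7463
  5        32.50        26.2991       131.4957
  6        32.50        25.2088       151.2531
  7        32.50        24.1638       169.1464
  8     2,032.50     1,448.5164    11,588.1309
  Σ                  1,641.2617    12,326.5169
P = 1,641.2617; D_Mac = 7.51039 half-year periods = 3.75520 yrs; D_mod = 3.75520/(1+0.04325) = 3.59952 yrs.
ΔP/P ≈ -D_mod · Δy = -3.59952 × (+0.0205) = -0.073790 = -7.3790%.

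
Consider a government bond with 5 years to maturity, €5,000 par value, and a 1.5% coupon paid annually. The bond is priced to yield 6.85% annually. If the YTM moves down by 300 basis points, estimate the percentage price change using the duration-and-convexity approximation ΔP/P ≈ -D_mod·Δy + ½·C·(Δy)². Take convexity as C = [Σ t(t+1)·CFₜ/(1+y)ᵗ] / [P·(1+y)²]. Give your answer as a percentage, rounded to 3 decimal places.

With y = 0.0685:
  t   CF        PV=CF/(1+0.0685)^t    t·PV        t(t+1)·PV
  1        75.00        70.1919        70.1919         140.3837
  2        75.00        65.6920       131.3839         394.1518
  3        75.00        61.4805       184.4416         737.7665
  4        75.00        57.5391       230.1564       1,150.7822
  5     5,075.00     3,643.8745    18,219.3726     109,316.2358
  Σ                  3,898.7780    18,835.5465     111,739.3200
P = 3,898.7780; D_Mac = 4.83114 yrs; D_mod = 4.52142 yrs; C = 25.10316.
Duration effect: -4.52142 × (-0.03) = +0.135643
Convexity effect: 0.5 × 25.10316 × (-0.03)² = +0.0112964
ΔP/P ≈ +0.135643 + 0.0112964 = +0.146939 = +14.6939%.

+14.694%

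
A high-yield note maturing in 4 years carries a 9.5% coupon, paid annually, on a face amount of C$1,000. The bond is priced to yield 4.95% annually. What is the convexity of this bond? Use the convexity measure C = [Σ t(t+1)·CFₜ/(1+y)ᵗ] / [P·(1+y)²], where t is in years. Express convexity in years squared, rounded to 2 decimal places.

With y = 0.0495:
  t   CF        PV=CF/(1+0.0495)^t    t·PV        t(t+1)·PV
  1        95.00        90.5193        90.5193         181.0386
  2        95.00        86.2499       172.4998         517.4995
  3        95.00        82.1819       246.5458         986.1830
  4     1,095.00       902.5772     3,610.3087      18,051.5435
  Σ                  1,161.5283     4,119.8736      19,736.2647
P = 1,161.5283.
Convexity = Σ t(t+1)·PV / [P·(1+y)²] = 19,736.2647 / (1,161.5283 × 1.101450) = 15.42660.

15.43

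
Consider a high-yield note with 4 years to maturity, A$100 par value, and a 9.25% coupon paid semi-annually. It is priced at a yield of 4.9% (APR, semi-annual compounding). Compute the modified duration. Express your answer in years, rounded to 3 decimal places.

3.396 years

Periodic yield y = 0.0245. First find Macaulay duration:
  t   CF        PV=CF/(1+0.0245)^t    t·PV
  1        4.625         4.5144         4.5144
  2        4.625         4.4064         8.8129
  3        4.625         4.3011        12.9032
  4        4.625         4.1982        16.7928
  5        4.625         4.0978        20.4891
  6        4.625         3.9998        23.9989
  7        4.625         3.9042        27.3291
  8      104.625        86.2065       689.6516
  Σ                    115.6283       804.4920
P = 115.6283; Macaulay duration = 804.4920 / 115.6283 = 6.95757 half-year periods = 3.47878 years.
Modified duration = D_Mac / (1 + y) = 3.47878 / 1.0245 = 3.39559 years.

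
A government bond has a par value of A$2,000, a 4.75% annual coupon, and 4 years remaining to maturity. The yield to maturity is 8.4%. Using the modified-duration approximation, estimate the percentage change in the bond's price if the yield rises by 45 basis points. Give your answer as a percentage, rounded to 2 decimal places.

-1.54%

Periodic yield y = 0.084. Modified duration first:
  t   CF        PV=CF/(1+0.084)^t    t·PV
  1        95.00        87.6384        87.6384
  2        95.00        80.8472       161.6944
  3        95.00        74.5823       223.7469
  4     2,095.00     1,517.2841     6,069.1363
  Σ                  1,760.3520     6,542.2160
P = 1,760.3520; D_Mac = 3.71642 yrs; D_mod = 3.71642/(1+0.084) = 3.42844 yrs.
ΔP/P ≈ -D_mod · Δy = -3.42844 × (+0.0045) = -0.015428 = -1.5428%.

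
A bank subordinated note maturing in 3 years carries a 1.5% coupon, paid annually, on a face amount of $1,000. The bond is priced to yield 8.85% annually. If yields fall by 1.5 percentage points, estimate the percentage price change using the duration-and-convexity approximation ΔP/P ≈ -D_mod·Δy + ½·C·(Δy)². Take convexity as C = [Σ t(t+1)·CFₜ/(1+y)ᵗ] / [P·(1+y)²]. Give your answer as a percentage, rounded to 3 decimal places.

+4.177%

With y = 0.0885:
  t   CF        PV=CF/(1+0.0885)^t    t·PV        t(t+1)·PV
  1        15.00        13.7804        13.7804          27.5609
  2        15.00        12.6600        25.3200          75.9601
  3     1,015.00       787.0109     2,361.0327       9,444.1307
  Σ                    813.4513     2,400.1331       9,547.6517
P = 813.4513; D_Mac = 2.95056 yrs; D_mod = 2.71066 yrs; C = 9.90622.
Duration effect: -2.71066 × (-0.015) = +0.040660
Convexity effect: 0.5 × 9.90622 × (-0.015)² = +0.0011145
ΔP/P ≈ +0.040660 + 0.0011145 = +0.041774 = +4.1774%.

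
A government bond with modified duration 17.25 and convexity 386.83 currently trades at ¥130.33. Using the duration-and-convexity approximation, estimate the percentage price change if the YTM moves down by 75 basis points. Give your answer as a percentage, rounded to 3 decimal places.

Duration effect: -D_mod·Δy = -17.25 × (-0.0075) = +0.129375
Convexity effect: ½·C·(Δy)² = 0.5 × 386.83 × (-0.0075)² = +0.01087959375
ΔP/P ≈ +0.129375 + 0.01087959375 = +0.14025459375
= +14.025459375%.

+14.025%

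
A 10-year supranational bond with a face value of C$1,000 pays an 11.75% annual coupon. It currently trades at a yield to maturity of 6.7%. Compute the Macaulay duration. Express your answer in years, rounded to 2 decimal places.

Periodic yield y = 0.067. Discount each cash flow and weight by its year:
  t   CF        PV=CF/(1+0.067)^t    t·PV
  1       117.50       110.1218       110.1218
  2       117.50       103.2070       206.4139
  3       117.50        96.7263       290.1789
  4       117.50        90.6526       362.6103
  5       117.50        84.9602       424.8012
  6       117.50        79.6253       477.7521
  7       117.50        74.6254       522.3781
  8       117.50        69.9395       559.5160
  9       117.50        65.5478       589.9302
  10    1,117.50       584.2562     5,842.5621
  Σ                  1,359.6622     9,386.2647
Price P = Σ PV = 1,359.6622.
Macaulay duration = Σ(t·PV) / P = 9,386.2647 / 1,359.6622 = 6.90338 years.

6.90 years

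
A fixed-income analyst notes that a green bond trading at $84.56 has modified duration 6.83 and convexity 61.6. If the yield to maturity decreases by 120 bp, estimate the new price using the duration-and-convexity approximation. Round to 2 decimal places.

Duration effect: -D_mod·Δy = -6.83 × (-0.012) = +0.081960
Convexity effect: ½·C·(Δy)² = 0.5 × 61.6 × (-0.012)² = +0.0044352
ΔP/P ≈ +0.081960 + 0.0044352 = +0.0863952
New price ≈ 84.56 × (1 + 0.0863952) = 91.865578112.

$91.87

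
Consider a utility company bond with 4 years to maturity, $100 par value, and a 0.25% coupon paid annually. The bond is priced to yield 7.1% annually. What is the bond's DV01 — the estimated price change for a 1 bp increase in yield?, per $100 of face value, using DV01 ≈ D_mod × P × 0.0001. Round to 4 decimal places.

Periodic yield y = 0.071.
  t   CF        PV=CF/(1+0.071)^t    t·PV
  1         0.25         0.2334         0.2334
  2         0.25         0.2180         0.4359
  3         0.25         0.2035         0.6105
  4       100.25        76.1950       304.7800
  Σ                     76.8499       306.0599
P = 76.8499; D_Mac = 3.98257 yrs; D_mod = 3.71855 yrs.
DV01 ≈ 3.71855 × 76.8499 × 0.0001 = 0.028577.

$0.0286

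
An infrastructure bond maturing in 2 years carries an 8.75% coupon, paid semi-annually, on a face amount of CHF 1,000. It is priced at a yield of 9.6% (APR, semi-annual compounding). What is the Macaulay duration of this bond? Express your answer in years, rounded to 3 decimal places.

1.877 years

Periodic yield y = 0.048. Discount each cash flow and weight by its period:
  t   CF        PV=CF/(1+0.048)^t    t·PV
  1        43.75        41.7462        41.7462
  2        43.75        39.8341        79.6683
  3        43.75        38.0097       114.0290
  4     1,043.75       865.2694     3,461.0777
  Σ                    984.8594     3,696.5212
Price P = Σ PV = 984.8594.
Macaulay duration = Σ(t·PV) / P = 3,696.5212 / 984.8594 = 3.75335 half-year periods.
In years: 3.75335 / 2 = 1.87667 years.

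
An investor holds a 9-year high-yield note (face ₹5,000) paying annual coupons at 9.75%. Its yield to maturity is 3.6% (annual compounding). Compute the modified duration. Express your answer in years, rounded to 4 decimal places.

Periodic yield y = 0.036. First find Macaulay duration:
  t   CF        PV=CF/(1+0.036)^t    t·PV
  1       487.50       470.5598       470.5598
  2       487.50       454.2083       908.4167
  3       487.50       438.4250     1,315.2751
  4       487.50       423.1902     1,692.7608
  5       487.50       408.4847     2,042.4237
  6       487.50       394.2903     2,365.7418
  7       487.50       380.5891     2,664.1236
  8       487.50       367.3640     2,938.9119
  9     5,487.50     3,991.5055    35,923.5497
  Σ                  7,328.6171    50,321.7632
P = 7,328.6171; Macaulay duration = 50,321.7632 / 7,328.6171 = 6.86647 years.
Modified duration = D_Mac / (1 + y) = 6.86647 / 1.036 = 6.62787 years.

6.6279 years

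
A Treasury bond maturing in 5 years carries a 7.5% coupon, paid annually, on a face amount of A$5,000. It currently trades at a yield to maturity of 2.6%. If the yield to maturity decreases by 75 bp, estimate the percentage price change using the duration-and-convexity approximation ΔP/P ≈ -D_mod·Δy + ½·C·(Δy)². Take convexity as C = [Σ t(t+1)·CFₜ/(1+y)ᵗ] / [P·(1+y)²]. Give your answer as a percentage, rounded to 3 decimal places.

+3.298%

With y = 0.026:
  t   CF        PV=CF/(1+0.026)^t    t·PV        t(t+1)·PV
  1       375.00       365.4971       365.4971         730.9942
  2       375.00       356.2350       712.4699       2,137.4098
  3       375.00       347.2076     1,041.6227       4,166.4908
  4       375.00       338.4089     1,353.6358       6,768.1788
  5     5,375.00     4,727.6102    23,638.0512     141,828.3072
  Σ                  6,134.9588    27,111.2767     155,631.3808
P = 6,134.9588; D_Mac = 4.41915 yrs; D_mod = 4.30716 yrs; C = 24.09854.
Duration effect: -4.30716 × (-0.0075) = +0.032304
Convexity effect: 0.5 × 24.09854 × (-0.0075)² = +0.0006778
ΔP/P ≈ +0.032304 + 0.0006778 = +0.032981 = +3.2981%.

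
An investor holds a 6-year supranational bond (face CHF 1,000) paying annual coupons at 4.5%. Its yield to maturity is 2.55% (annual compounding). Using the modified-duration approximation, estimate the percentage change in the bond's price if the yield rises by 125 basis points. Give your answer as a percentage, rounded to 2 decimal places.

-6.61%

Periodic yield y = 0.0255. Modified duration first:
  t   CF        PV=CF/(1+0.0255)^t    t·PV
  1        45.00        43.8810        43.8810
  2        45.00        42.7899        85.5798
  3        45.00        41.7259       125.1776
  4        45.00        40.6883       162.7533
  5        45.00        39.6766       198.3829
  6     1,045.00       898.4674     5,390.8041
  Σ                  1,107.2291     6,006.5788
P = 1,107.2291; D_Mac = 5.42487 yrs; D_mod = 5.42487/(1+0.0255) = 5.28998 yrs.
ΔP/P ≈ -D_mod · Δy = -5.28998 × (+0.0125) = -0.066125 = -6.6125%.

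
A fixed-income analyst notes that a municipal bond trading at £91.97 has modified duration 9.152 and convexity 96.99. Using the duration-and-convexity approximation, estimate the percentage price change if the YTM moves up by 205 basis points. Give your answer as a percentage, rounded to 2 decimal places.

-16.72%

Duration effect: -D_mod·Δy = -9.152 × (+0.0205) = -0.187616
Convexity effect: ½·C·(Δy)² = 0.5 × 96.99 × (0.0205)² = +0.02038002375
ΔP/P ≈ -0.187616 + 0.02038002375 = -0.16723597625
= -16.723597625%.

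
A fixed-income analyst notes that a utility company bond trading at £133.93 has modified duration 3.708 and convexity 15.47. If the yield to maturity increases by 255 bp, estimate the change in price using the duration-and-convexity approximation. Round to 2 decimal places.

-£11.99

Duration effect: -D_mod·Δy = -3.708 × (+0.0255) = -0.094554
Convexity effect: ½·C·(Δy)² = 0.5 × 15.47 × (0.0255)² = +0.00502968375
ΔP/P ≈ -0.094554 + 0.00502968375 = -0.08952431625
ΔP ≈ 133.93 × (-0.08952431625) = -11.9899916753625.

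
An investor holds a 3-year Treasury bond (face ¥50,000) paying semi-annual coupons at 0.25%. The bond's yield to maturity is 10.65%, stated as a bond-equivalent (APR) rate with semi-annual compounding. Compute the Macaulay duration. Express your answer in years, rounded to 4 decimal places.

2.9887 years

Periodic yield y = 0.05325. Discount each cash flow and weight by its period:
  t   CF        PV=CF/(1+0.05325)^t    t·PV
  1        62.50        59.3401        59.3401
  2        62.50        56.3400       112.6801
  3        62.50        53.4916       160.4748
  4        62.50        50.7872       203.1487
  5        62.50        48.2195       241.0975
  6    50,062.50    36,671.0822   220,026.4932
  Σ                 36,939.2607   220,803.2345
Price P = Σ PV = 36,939.2607.
Macaulay duration = Σ(t·PV) / P = 220,803.2345 / 36,939.2607 = 5.97747 half-year periods.
In years: 5.97747 / 2 = 2.98873 years.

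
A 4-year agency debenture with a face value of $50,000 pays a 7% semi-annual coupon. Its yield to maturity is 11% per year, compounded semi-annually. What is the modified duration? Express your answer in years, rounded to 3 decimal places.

Periodic yield y = 0.055. First find Macaulay duration:
  t   CF        PV=CF/(1+0.055)^t    t·PV
  1     1,750.00     1,658.7678     1,658.7678
  2     1,750.00     1,572.2917     3,144.5835
  3     1,750.00     1,490.3239     4,470.9717
  4     1,750.00     1,412.6293     5,650.5172
  5     1,750.00     1,338.9851     6,694.9256
  6     1,750.00     1,269.1802     7,615.0812
  7     1,750.00     1,203.0144     8,421.1009
  8    51,750.00    33,720.2416   269,761.9325
  Σ                 43,665.4340   307,417.8804
P = 43,665.4340; Macaulay duration = 307,417.8804 / 43,665.4340 = 7.04030 half-year periods = 3.52015 years.
Modified duration = D_Mac / (1 + y) = 3.52015 / 1.055 = 3.33664 years.

3.337 years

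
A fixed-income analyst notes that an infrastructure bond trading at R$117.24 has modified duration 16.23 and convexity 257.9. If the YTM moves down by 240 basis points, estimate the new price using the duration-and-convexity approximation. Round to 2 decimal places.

R$171.62

Duration effect: -D_mod·Δy = -16.23 × (-0.024) = +0.389520
Convexity effect: ½·C·(Δy)² = 0.5 × 257.9 × (-0.024)² = +0.0742752
ΔP/P ≈ +0.389520 + 0.0742752 = +0.4637952
New price ≈ 117.24 × (1 + 0.4637952) = 171.615349248.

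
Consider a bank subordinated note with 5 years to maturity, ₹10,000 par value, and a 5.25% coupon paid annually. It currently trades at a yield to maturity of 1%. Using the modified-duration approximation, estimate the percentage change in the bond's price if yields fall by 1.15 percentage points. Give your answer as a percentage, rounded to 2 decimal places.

Periodic yield y = 0.01. Modified duration first:
  t   CF        PV=CF/(1+0.01)^t    t·PV
  1       525.00       519.8020       519.8020
  2       525.00       514.6554     1,029.3109
  3       525.00       509.5598     1,528.6795
  4       525.00       504.5147     2,018.0587
  5    10,525.00    10,014.1764    50,070.8818
  Σ                 12,062.7083    55,166.7328
P = 12,062.7083; D_Mac = 4.57333 yrs; D_mod = 4.57333/(1+0.01) = 4.52805 yrs.
ΔP/P ≈ -D_mod · Δy = -4.52805 × (-0.0115) = +0.052073 = +5.2073%.

+5.21%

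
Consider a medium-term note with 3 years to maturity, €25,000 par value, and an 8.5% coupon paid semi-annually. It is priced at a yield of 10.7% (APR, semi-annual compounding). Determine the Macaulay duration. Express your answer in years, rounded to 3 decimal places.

2.701 years

Periodic yield y = 0.0535. Discount each cash flow and weight by its period:
  t   CF        PV=CF/(1+0.0535)^t    t·PV
  1     1,062.50     1,008.5430     1,008.5430
  2     1,062.50       957.3260     1,914.6520
  3     1,062.50       908.7100     2,726.1301
  4     1,062.50       862.5629     3,450.2516
  5     1,062.50       818.7593     4,093.7964
  6    26,062.50    19,063.7719   114,382.6313
  Σ                 23,619.6731   127,576.0044
Price P = Σ PV = 23,619.6731.
Macaulay duration = Σ(t·PV) / P = 127,576.0044 / 23,619.6731 = 5.40126 half-year periods.
In years: 5.40126 / 2 = 2.70063 years.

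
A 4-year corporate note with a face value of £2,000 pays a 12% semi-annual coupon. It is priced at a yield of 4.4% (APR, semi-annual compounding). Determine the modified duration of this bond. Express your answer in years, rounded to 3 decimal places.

Periodic yield y = 0.022. First find Macaulay duration:
  t   CF        PV=CF/(1+0.022)^t    t·PV
  1       120.00       117.4168       117.4168
  2       120.00       114.8893       229.7785
  3       120.00       112.4161       337.2483
  4       120.00       109.9962       439.9848
  5       120.00       107.6284       538.1419
  6       120.00       105.3115       631.8691
  7       120.00       103.0445       721.3118
  8     2,120.00     1,781.2657    14,250.1252
  Σ                  2,551.9685    17,265.8765
P = 2,551.9685; Macaulay duration = 17,265.8765 / 2,551.9685 = 6.76571 half-year periods = 3.38285 years.
Modified duration = D_Mac / (1 + y) = 3.38285 / 1.022 = 3.31003 years.

3.310 years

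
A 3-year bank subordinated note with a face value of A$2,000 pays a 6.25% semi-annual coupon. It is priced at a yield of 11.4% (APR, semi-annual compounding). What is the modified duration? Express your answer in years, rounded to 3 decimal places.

Periodic yield y = 0.057. First find Macaulay duration:
  t   CF        PV=CF/(1+0.057)^t    t·PV
  1        62.50        59.1296        59.1296
  2        62.50        55.9410       111.8820
  3        62.50        52.9243       158.7729
  4        62.50        50.0703       200.2811
  5        62.50        47.3702       236.8509
  6     2,062.50     1,478.9178     8,873.5067
  Σ                  1,744.3531     9,640.4233
P = 1,744.3531; Macaulay duration = 9,640.4233 / 1,744.3531 = 5.52665 half-year periods = 2.76332 years.
Modified duration = D_Mac / (1 + y) = 2.76332 / 1.057 = 2.61431 years.

2.614 years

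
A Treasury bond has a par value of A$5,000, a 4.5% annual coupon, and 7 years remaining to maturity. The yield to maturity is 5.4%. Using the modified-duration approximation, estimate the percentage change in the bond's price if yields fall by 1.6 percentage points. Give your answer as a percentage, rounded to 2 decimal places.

Periodic yield y = 0.054. Modified duration first:
  t   CF        PV=CF/(1+0.054)^t    t·PV
  1       225.00       213.4725       213.4725
  2       225.00       202.5356       405.0711
  3       225.00       192.1590       576.4769
  4       225.00       182.3140       729.2561
  5       225.00       172.9735       864.8673
  6       225.00       164.1114       984.6686
  7     5,225.00     3,615.7802    25,310.4612
  Σ                  4,743.3461    29,084.2738
P = 4,743.3461; D_Mac = 6.13159 yrs; D_mod = 6.13159/(1+0.054) = 5.81745 yrs.
ΔP/P ≈ -D_mod · Δy = -5.81745 × (-0.016) = +0.093079 = +9.3079%.

+9.31%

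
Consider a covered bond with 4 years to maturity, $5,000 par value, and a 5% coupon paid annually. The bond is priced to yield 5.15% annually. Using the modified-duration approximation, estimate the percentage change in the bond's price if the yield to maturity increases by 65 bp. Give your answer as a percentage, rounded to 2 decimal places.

-2.30%

Periodic yield y = 0.0515. Modified duration first:
  t   CF        PV=CF/(1+0.0515)^t    t·PV
  1       250.00       237.7556       237.7556
  2       250.00       226.1109       452.2218
  3       250.00       215.0365       645.1095
  4     5,250.00     4,294.5948    17,178.3793
  Σ                  4,973.4978    18,513.4661
P = 4,973.4978; D_Mac = 3.72242 yrs; D_mod = 3.72242/(1+0.0515) = 3.54011 yrs.
ΔP/P ≈ -D_mod · Δy = -3.54011 × (+0.0065) = -0.023011 = -2.3011%.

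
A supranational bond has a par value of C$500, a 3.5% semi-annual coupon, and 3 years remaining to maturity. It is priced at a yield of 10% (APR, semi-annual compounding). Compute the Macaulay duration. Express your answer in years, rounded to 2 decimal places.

Periodic yield y = 0.05. Discount each cash flow and weight by its period:
  t   CF        PV=CF/(1+0.05)^t    t·PV
  1         8.75         8.3333         8.3333
  2         8.75         7.9365        15.8730
  3         8.75         7.5586        22.6757
  4         8.75         7.1986        28.7946
  5         8.75         6.8559        34.2793
  6       508.75       379.6371     2,277.8225
  Σ                    417.5200     2,387.7784
Price P = Σ PV = 417.5200.
Macaulay duration = Σ(t·PV) / P = 2,387.7784 / 417.5200 = 5.71896 half-year periods.
In years: 5.71896 / 2 = 2.85948 years.

2.86 years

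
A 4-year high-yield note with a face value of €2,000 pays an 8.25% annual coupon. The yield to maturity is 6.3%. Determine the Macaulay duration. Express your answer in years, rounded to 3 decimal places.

3.581 years

Periodic yield y = 0.063. Discount each cash flow and weight by its year:
  t   CF        PV=CF/(1+0.063)^t    t·PV
  1       165.00       155.2211       155.2211
  2       165.00       146.0217       292.0434
  3       165.00       137.3675       412.1026
  4     2,165.00     1,695.6056     6,782.4224
  Σ                  2,134.2159     7,641.7895
Price P = Σ PV = 2,134.2159.
Macaulay duration = Σ(t·PV) / P = 7,641.7895 / 2,134.2159 = 3.58061 years.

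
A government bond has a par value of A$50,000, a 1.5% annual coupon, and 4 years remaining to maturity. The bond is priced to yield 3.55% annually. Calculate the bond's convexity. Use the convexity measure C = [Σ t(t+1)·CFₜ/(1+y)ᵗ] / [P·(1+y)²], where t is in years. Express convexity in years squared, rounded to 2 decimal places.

With y = 0.0355:
  t   CF        PV=CF/(1+0.0355)^t    t·PV        t(t+1)·PV
  1       750.00       724.2878       724.2878       1,448.5756
  2       750.00       699.4571     1,398.9141       4,196.7423
  3       750.00       675.4776     2,026.4328       8,105.7312
  4    50,750.00    44,140.3359   176,561.3436     882,806.7179
  Σ                 46,239.5583   180,710.9783     896,557.7670
P = 46,239.5583.
Convexity = Σ t(t+1)·PV / [P·(1+y)²] = 896,557.7670 / (46,239.5583 × 1.072260) = 18.08275.

18.08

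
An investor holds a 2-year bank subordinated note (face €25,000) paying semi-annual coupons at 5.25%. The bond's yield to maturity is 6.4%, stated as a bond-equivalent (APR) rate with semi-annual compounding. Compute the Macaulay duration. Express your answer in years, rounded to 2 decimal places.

Periodic yield y = 0.032. Discount each cash flow and weight by its period:
  t   CF        PV=CF/(1+0.032)^t    t·PV
  1       656.25       635.9012       635.9012
  2       656.25       616.1833     1,232.3666
  3       656.25       597.0768     1,791.2305
  4    25,656.25    22,619.0515    90,476.2060
  Σ                 24,468.2128    94,135.7043
Price P = Σ PV = 24,468.2128.
Macaulay duration = Σ(t·PV) / P = 94,135.7043 / 24,468.2128 = 3.84727 half-year periods.
In years: 3.84727 / 2 = 1.92363 years.

1.92 years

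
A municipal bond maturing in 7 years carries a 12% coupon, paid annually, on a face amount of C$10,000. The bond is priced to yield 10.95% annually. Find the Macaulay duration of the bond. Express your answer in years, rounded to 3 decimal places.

5.159 years

Periodic yield y = 0.1095. Discount each cash flow and weight by its year:
  t   CF        PV=CF/(1+0.1095)^t    t·PV
  1     1,200.00     1,081.5683     1,081.5683
  2     1,200.00       974.8249     1,949.6499
  3     1,200.00       878.6164     2,635.8493
  4     1,200.00       791.9031     3,167.6122
  5     1,200.00       713.7477     3,568.7384
  6     1,200.00       643.3057     3,859.8343
  7    11,200.00     5,411.6148    37,881.3037
  Σ                 10,495.5809    54,144.5561
Price P = Σ PV = 10,495.5809.
Macaulay duration = Σ(t·PV) / P = 54,144.5561 / 10,495.5809 = 5.15880 years.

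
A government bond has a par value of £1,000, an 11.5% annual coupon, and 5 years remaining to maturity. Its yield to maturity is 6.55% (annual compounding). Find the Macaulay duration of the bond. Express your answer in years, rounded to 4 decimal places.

Periodic yield y = 0.0655. Discount each cash flow and weight by its year:
  t   CF        PV=CF/(1+0.0655)^t    t·PV
  1       115.00       107.9305       107.9305
  2       115.00       101.2957       202.5914
  3       115.00        95.0687       285.2060
  4       115.00        89.2245       356.8979
  5     1,115.00       811.9095     4,059.5473
  Σ                  1,205.4288     5,012.1731
Price P = Σ PV = 1,205.4288.
Macaulay duration = Σ(t·PV) / P = 5,012.1731 / 1,205.4288 = 4.15800 years.

4.1580 years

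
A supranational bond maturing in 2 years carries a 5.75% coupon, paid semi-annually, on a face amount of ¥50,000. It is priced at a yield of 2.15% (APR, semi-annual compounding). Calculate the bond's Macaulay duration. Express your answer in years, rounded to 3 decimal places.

1.921 years

Periodic yield y = 0.01075. Discount each cash flow and weight by its period:
  t   CF        PV=CF/(1+0.01075)^t    t·PV
  1     1,437.50     1,422.2112     1,422.2112
  2     1,437.50     1,407.0851     2,814.1701
  3     1,437.50     1,392.1198     4,176.3593
  4    51,437.50    49,283.8756   197,135.5023
  Σ                 53,505.2917   205,548.2430
Price P = Σ PV = 53,505.2917.
Macaulay duration = Σ(t·PV) / P = 205,548.2430 / 53,505.2917 = 3.84164 half-year periods.
In years: 3.84164 / 2 = 1.92082 years.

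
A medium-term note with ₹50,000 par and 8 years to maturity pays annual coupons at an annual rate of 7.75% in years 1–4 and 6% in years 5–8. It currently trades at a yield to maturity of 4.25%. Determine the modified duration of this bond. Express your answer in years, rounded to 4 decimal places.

Periodic yield y = 0.0425. First find Macaulay duration:
  t   CF        PV=CF/(1+0.0425)^t    t·PV
  1     3,875.00     3,717.0264     3,717.0264
  2     3,875.00     3,565.4929     7,130.9859
  3     3,875.00     3,420.1371    10,260.4113
  4     3,875.00     3,280.7071    13,122.8282
  5     3,000.00     2,436.3571    12,181.7853
  6     3,000.00     2,337.0332    14,022.1989
  7     3,000.00     2,241.7584    15,692.3089
  8    53,000.00    37,989.8309   303,918.6472
  Σ                 58,988.3430   380,046.1921
P = 58,988.3430; Macaulay duration = 380,046.1921 / 58,988.3430 = 6.44273 years.
Modified duration = D_Mac / (1 + y) = 6.44273 / 1.0425 = 6.18008 years.

6.1801 years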